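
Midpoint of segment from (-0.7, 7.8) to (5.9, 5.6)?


M = (((-0.7)+5.9)/2, (7.8+5.6)/2)
= (2.6, 6.7)

(2.6, 6.7)


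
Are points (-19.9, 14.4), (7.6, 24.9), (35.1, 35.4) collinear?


Cross product: (7.6-(-19.9))*(35.4-14.4) - (24.9-14.4)*(35.1-(-19.9))
= 0

Yes, collinear


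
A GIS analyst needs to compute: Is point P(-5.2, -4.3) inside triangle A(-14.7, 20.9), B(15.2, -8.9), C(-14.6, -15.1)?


Cross products: AB x AP = -470.38, BC x BP = -263.56, CA x CP = -339.48
All same sign? yes

Yes, inside


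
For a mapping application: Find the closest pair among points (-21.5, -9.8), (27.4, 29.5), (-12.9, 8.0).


d(P0,P1) = 62.7352, d(P0,P2) = 19.7687, d(P1,P2) = 45.6765
Closest: P0 and P2

Closest pair: (-21.5, -9.8) and (-12.9, 8.0), distance = 19.7687


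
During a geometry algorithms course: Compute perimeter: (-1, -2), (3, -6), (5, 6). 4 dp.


Sides: (-1, -2)->(3, -6): sqrt(32) = 5.656854, (3, -6)->(5, 6): sqrt(148) = 12.165525, (5, 6)->(-1, -2): sqrt(100) = 10
Sum = 27.822379
Perimeter = 27.8224

27.8224


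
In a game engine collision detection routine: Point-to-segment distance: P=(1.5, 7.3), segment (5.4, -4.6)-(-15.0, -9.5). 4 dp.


Project P onto AB: t = 0.0483 (clamped to [0,1])
Closest point on segment: (4.4152, -4.8366)
Distance: 12.4818

12.4818


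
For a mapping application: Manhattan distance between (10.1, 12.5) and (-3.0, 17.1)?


|10.1-(-3)| + |12.5-17.1| = 13.1 + 4.6 = 17.7

17.7


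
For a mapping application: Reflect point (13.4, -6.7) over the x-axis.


Reflection over x-axis: (x,y) -> (x,-y)
(13.4, -6.7) -> (13.4, 6.7)

(13.4, 6.7)


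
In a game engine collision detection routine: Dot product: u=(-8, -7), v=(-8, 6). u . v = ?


u . v = u_x*v_x + u_y*v_y = (-8)*(-8) + (-7)*6
= 64 + (-42) = 22

22


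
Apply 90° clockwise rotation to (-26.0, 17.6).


90° CW: (x,y) -> (y, -x)
(-26,17.6) -> (17.6, 26)

(17.6, 26)


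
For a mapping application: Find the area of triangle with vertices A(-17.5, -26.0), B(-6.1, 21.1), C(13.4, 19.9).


Area = |x_A(y_B-y_C) + x_B(y_C-y_A) + x_C(y_A-y_B)|/2
= |(-21) + (-279.99) + (-631.14)|/2
= 932.13/2 = 466.065

466.065


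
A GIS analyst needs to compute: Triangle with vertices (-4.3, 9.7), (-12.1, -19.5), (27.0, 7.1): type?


Side lengths squared: AB^2=913.48, BC^2=2236.37, CA^2=986.45
Sorted: [913.48, 986.45, 2236.37]
By sides: Scalene, By angles: Obtuse

Scalene, Obtuse


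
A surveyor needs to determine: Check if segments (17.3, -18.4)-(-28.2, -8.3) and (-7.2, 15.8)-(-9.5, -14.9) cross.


Cross products: d1=830.81, d2=-589.27, d3=-1308.65, d4=111.43
d1*d2 < 0 and d3*d4 < 0? yes

Yes, they intersect


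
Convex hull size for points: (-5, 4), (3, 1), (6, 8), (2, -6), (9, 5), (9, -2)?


Convex hull vertices (CCW): (-5, 4), (2, -6), (9, -2), (9, 5), (6, 8)
Count = 5

5


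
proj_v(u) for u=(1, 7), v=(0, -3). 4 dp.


u.v = -21, |v| = sqrt(9) = 3
Scalar projection = u.v / |v| = -21 / sqrt(9) = -7

-7


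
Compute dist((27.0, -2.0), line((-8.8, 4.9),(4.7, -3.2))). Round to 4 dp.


|cross product| = 196.83
|line direction| = sqrt(247.86) = 15.7436
Distance = 196.83/sqrt(247.86) = 12.5022

12.5022


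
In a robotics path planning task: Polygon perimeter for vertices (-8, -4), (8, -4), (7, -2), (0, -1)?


Sides: (-8, -4)->(8, -4): sqrt(256) = 16, (8, -4)->(7, -2): sqrt(5) = 2.236068, (7, -2)->(0, -1): sqrt(50) = 7.071068, (0, -1)->(-8, -4): sqrt(73) = 8.544004
Sum = 33.85114
Perimeter = 33.8511

33.8511


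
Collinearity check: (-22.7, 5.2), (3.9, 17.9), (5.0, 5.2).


Cross product: (3.9-(-22.7))*(5.2-5.2) - (17.9-5.2)*(5-(-22.7))
= -351.79

No, not collinear


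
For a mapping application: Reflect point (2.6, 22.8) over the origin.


Reflection over origin: (x,y) -> (-x,-y)
(2.6, 22.8) -> (-2.6, -22.8)

(-2.6, -22.8)


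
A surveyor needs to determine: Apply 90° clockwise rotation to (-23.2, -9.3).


90° CW: (x,y) -> (y, -x)
(-23.2,-9.3) -> (-9.3, 23.2)

(-9.3, 23.2)


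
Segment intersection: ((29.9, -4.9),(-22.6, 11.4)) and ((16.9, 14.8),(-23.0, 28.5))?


Cross products: d1=607.93, d2=676.81, d3=-822.35, d4=-891.23
d1*d2 < 0 and d3*d4 < 0? no

No, they don't intersect


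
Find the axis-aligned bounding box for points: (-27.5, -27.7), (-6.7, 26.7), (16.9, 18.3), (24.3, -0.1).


x range: [-27.5, 24.3]
y range: [-27.7, 26.7]
Bounding box: (-27.5,-27.7) to (24.3,26.7)

(-27.5,-27.7) to (24.3,26.7)


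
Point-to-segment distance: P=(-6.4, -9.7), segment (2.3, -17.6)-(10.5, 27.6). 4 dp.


Project P onto AB: t = 0.1354 (clamped to [0,1])
Closest point on segment: (3.4103, -11.4797)
Distance: 9.9704

9.9704


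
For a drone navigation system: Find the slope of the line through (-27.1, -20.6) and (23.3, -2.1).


slope = (y2-y1)/(x2-x1) = ((-2.1)-(-20.6))/(23.3-(-27.1)) = 18.5/50.4 = 0.3671

0.3671


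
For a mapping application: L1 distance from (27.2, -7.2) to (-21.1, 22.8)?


|27.2-(-21.1)| + |(-7.2)-22.8| = 48.3 + 30 = 78.3

78.3


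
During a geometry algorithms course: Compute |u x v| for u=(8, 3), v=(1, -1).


|u x v| = |8*(-1) - 3*1|
= |(-8) - 3| = 11

11


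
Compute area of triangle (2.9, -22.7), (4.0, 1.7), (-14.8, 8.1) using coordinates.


Area = |x_A(y_B-y_C) + x_B(y_C-y_A) + x_C(y_A-y_B)|/2
= |(-18.56) + 123.2 + 361.12|/2
= 465.76/2 = 232.88

232.88


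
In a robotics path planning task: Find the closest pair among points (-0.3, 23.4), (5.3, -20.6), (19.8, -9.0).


d(P0,P1) = 44.3549, d(P0,P2) = 38.1283, d(P1,P2) = 18.5691
Closest: P1 and P2

Closest pair: (5.3, -20.6) and (19.8, -9.0), distance = 18.5691


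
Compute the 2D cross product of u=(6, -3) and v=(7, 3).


u x v = u_x*v_y - u_y*v_x = 6*3 - (-3)*7
= 18 - (-21) = 39

39


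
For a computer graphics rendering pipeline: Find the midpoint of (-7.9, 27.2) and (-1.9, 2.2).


M = (((-7.9)+(-1.9))/2, (27.2+2.2)/2)
= (-4.9, 14.7)

(-4.9, 14.7)


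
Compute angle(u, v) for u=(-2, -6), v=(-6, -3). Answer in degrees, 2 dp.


u.v = 30, |u| = sqrt(40) = 6.3246, |v| = sqrt(45) = 6.7082
cos(theta) = u.v/(|u||v|) = 30/sqrt(1800) = 0.707107
theta = acos(0.707107) = 45 degrees

45 degrees


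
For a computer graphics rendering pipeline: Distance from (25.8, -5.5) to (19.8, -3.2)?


dx=-6, dy=2.3
d^2 = (-6)^2 + 2.3^2 = 41.29
d = sqrt(41.29) = 6.4257

6.4257


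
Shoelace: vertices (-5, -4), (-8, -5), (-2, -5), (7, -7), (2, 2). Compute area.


Shoelace sum: ((-5)*(-5) - (-8)*(-4)) + ((-8)*(-5) - (-2)*(-5)) + ((-2)*(-7) - 7*(-5)) + (7*2 - 2*(-7)) + (2*(-4) - (-5)*2)
= 102
Area = |102|/2 = 51

51


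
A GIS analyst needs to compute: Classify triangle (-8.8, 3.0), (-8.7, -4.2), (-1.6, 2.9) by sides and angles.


Side lengths squared: AB^2=51.85, BC^2=100.82, CA^2=51.85
Sorted: [51.85, 51.85, 100.82]
By sides: Isosceles, By angles: Acute

Isosceles, Acute


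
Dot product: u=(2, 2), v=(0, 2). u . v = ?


u . v = u_x*v_x + u_y*v_y = 2*0 + 2*2
= 0 + 4 = 4

4


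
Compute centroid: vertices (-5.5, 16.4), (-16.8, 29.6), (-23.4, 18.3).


Centroid = ((x_A+x_B+x_C)/3, (y_A+y_B+y_C)/3)
= (((-5.5)+(-16.8)+(-23.4))/3, (16.4+29.6+18.3)/3)
= (-15.2333, 21.4333)

(-15.2333, 21.4333)


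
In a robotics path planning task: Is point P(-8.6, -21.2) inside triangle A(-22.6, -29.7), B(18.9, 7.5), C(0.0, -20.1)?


Cross products: AB x AP = -168.05, BC x BP = -216.57, CA x CP = -57.7
All same sign? yes

Yes, inside


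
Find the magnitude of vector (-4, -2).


|u| = sqrt((-4)^2 + (-2)^2) = sqrt(20) = 4.4721

4.4721


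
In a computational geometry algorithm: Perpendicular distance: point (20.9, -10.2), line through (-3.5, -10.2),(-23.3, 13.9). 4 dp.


|cross product| = 588.04
|line direction| = sqrt(972.85) = 31.1905
Distance = 588.04/sqrt(972.85) = 18.8532

18.8532


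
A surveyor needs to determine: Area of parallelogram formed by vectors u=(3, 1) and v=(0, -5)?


|u x v| = |3*(-5) - 1*0|
= |(-15) - 0| = 15

15


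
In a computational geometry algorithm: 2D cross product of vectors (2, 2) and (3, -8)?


u x v = u_x*v_y - u_y*v_x = 2*(-8) - 2*3
= (-16) - 6 = -22

-22


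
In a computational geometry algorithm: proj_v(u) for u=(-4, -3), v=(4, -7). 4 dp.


u.v = 5, |v| = sqrt(65) = 8.0623
Scalar projection = u.v / |v| = 5 / sqrt(65) = 0.6202

0.6202


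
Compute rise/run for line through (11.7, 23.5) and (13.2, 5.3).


slope = (y2-y1)/(x2-x1) = (5.3-23.5)/(13.2-11.7) = (-18.2)/1.5 = -12.1333

-12.1333


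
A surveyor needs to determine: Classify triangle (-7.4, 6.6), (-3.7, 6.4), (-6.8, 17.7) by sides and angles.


Side lengths squared: AB^2=13.73, BC^2=137.3, CA^2=123.57
Sorted: [13.73, 123.57, 137.3]
By sides: Scalene, By angles: Right

Scalene, Right


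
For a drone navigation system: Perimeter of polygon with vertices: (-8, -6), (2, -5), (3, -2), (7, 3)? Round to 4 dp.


Sides: (-8, -6)->(2, -5): sqrt(101) = 10.049876, (2, -5)->(3, -2): sqrt(10) = 3.162278, (3, -2)->(7, 3): sqrt(41) = 6.403124, (7, 3)->(-8, -6): sqrt(306) = 17.492856
Sum = 37.108134
Perimeter = 37.1081

37.1081


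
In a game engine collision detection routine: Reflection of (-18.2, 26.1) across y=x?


Reflection over y=x: (x,y) -> (y,x)
(-18.2, 26.1) -> (26.1, -18.2)

(26.1, -18.2)


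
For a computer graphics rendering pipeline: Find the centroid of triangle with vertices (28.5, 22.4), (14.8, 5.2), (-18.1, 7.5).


Centroid = ((x_A+x_B+x_C)/3, (y_A+y_B+y_C)/3)
= ((28.5+14.8+(-18.1))/3, (22.4+5.2+7.5)/3)
= (8.4, 11.7)

(8.4, 11.7)


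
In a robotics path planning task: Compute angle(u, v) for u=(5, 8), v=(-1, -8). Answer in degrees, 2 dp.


u.v = -69, |u| = sqrt(89) = 9.434, |v| = sqrt(65) = 8.0623
cos(theta) = u.v/(|u||v|) = -69/sqrt(5785) = -0.907188
theta = acos(-0.907188) = 155.12 degrees

155.12 degrees


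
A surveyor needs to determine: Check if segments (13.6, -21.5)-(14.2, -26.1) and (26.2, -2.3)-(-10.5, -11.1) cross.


Cross products: d1=593.76, d2=767.86, d3=69.48, d4=-104.62
d1*d2 < 0 and d3*d4 < 0? no

No, they don't intersect


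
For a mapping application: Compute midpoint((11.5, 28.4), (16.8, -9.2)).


M = ((11.5+16.8)/2, (28.4+(-9.2))/2)
= (14.15, 9.6)

(14.15, 9.6)


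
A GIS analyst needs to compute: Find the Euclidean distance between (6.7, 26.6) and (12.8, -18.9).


dx=6.1, dy=-45.5
d^2 = 6.1^2 + (-45.5)^2 = 2107.46
d = sqrt(2107.46) = 45.9071

45.9071


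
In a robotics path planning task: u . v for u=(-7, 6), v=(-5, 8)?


u . v = u_x*v_x + u_y*v_y = (-7)*(-5) + 6*8
= 35 + 48 = 83

83


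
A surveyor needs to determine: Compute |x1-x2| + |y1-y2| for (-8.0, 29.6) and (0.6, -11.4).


|(-8)-0.6| + |29.6-(-11.4)| = 8.6 + 41 = 49.6

49.6


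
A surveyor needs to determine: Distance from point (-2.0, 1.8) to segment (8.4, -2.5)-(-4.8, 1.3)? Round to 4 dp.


Project P onto AB: t = 0.8142 (clamped to [0,1])
Closest point on segment: (-2.3472, 0.5939)
Distance: 1.2551

1.2551


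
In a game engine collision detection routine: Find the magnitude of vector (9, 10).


|u| = sqrt(9^2 + 10^2) = sqrt(181) = 13.4536

13.4536


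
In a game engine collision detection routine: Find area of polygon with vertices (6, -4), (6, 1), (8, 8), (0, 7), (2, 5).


Shoelace sum: (6*1 - 6*(-4)) + (6*8 - 8*1) + (8*7 - 0*8) + (0*5 - 2*7) + (2*(-4) - 6*5)
= 74
Area = |74|/2 = 37

37


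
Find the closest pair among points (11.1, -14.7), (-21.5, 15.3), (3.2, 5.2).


d(P0,P1) = 44.303, d(P0,P2) = 21.4107, d(P1,P2) = 26.6852
Closest: P0 and P2

Closest pair: (11.1, -14.7) and (3.2, 5.2), distance = 21.4107


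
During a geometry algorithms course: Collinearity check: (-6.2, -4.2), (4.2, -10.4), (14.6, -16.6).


Cross product: (4.2-(-6.2))*((-16.6)-(-4.2)) - ((-10.4)-(-4.2))*(14.6-(-6.2))
= 0

Yes, collinear


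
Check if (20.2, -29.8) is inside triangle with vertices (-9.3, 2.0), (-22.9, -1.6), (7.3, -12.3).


Cross products: AB x AP = 538.68, BC x BP = -390.47, CA x CP = 106.03
All same sign? no

No, outside


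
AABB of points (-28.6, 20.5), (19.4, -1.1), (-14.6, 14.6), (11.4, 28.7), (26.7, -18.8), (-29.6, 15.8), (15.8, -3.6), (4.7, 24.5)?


x range: [-29.6, 26.7]
y range: [-18.8, 28.7]
Bounding box: (-29.6,-18.8) to (26.7,28.7)

(-29.6,-18.8) to (26.7,28.7)


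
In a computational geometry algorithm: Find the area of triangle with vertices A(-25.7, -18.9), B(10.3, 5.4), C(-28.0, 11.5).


Area = |x_A(y_B-y_C) + x_B(y_C-y_A) + x_C(y_A-y_B)|/2
= |156.77 + 313.12 + 680.4|/2
= 1150.29/2 = 575.145

575.145


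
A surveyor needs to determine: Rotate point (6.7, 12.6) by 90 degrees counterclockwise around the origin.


90° CCW: (x,y) -> (-y, x)
(6.7,12.6) -> (-12.6, 6.7)

(-12.6, 6.7)


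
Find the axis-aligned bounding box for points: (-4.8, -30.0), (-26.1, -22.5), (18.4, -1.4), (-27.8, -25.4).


x range: [-27.8, 18.4]
y range: [-30, -1.4]
Bounding box: (-27.8,-30) to (18.4,-1.4)

(-27.8,-30) to (18.4,-1.4)


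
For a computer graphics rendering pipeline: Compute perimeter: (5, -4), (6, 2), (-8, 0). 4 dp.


Sides: (5, -4)->(6, 2): sqrt(37) = 6.082763, (6, 2)->(-8, 0): sqrt(200) = 14.142136, (-8, 0)->(5, -4): sqrt(185) = 13.601471
Sum = 33.82637
Perimeter = 33.8264

33.8264


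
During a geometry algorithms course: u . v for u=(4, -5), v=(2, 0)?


u . v = u_x*v_x + u_y*v_y = 4*2 + (-5)*0
= 8 + 0 = 8

8


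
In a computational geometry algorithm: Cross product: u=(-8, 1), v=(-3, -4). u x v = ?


u x v = u_x*v_y - u_y*v_x = (-8)*(-4) - 1*(-3)
= 32 - (-3) = 35

35


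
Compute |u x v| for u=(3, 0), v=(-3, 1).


|u x v| = |3*1 - 0*(-3)|
= |3 - 0| = 3

3


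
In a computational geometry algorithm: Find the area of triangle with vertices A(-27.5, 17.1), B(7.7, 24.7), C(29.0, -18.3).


Area = |x_A(y_B-y_C) + x_B(y_C-y_A) + x_C(y_A-y_B)|/2
= |(-1182.5) + (-272.58) + (-220.4)|/2
= 1675.48/2 = 837.74

837.74


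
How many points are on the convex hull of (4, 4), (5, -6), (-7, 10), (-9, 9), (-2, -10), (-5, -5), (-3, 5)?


Convex hull vertices (CCW): (-9, 9), (-5, -5), (-2, -10), (5, -6), (4, 4), (-7, 10)
Count = 6

6


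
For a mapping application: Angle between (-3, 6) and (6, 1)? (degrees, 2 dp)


u.v = -12, |u| = sqrt(45) = 6.7082, |v| = sqrt(37) = 6.0828
cos(theta) = u.v/(|u||v|) = -12/sqrt(1665) = -0.294086
theta = acos(-0.294086) = 107.1 degrees

107.1 degrees


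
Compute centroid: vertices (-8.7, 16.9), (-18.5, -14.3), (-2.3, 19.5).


Centroid = ((x_A+x_B+x_C)/3, (y_A+y_B+y_C)/3)
= (((-8.7)+(-18.5)+(-2.3))/3, (16.9+(-14.3)+19.5)/3)
= (-9.8333, 7.3667)

(-9.8333, 7.3667)


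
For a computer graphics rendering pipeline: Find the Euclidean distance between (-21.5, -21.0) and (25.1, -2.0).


dx=46.6, dy=19
d^2 = 46.6^2 + 19^2 = 2532.56
d = sqrt(2532.56) = 50.3245

50.3245


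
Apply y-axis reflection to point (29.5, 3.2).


Reflection over y-axis: (x,y) -> (-x,y)
(29.5, 3.2) -> (-29.5, 3.2)

(-29.5, 3.2)


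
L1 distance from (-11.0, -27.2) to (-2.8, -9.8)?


|(-11)-(-2.8)| + |(-27.2)-(-9.8)| = 8.2 + 17.4 = 25.6

25.6


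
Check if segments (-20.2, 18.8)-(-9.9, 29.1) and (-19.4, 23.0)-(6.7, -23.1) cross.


Cross products: d1=-146.5, d2=597.16, d3=35.02, d4=-708.64
d1*d2 < 0 and d3*d4 < 0? yes

Yes, they intersect


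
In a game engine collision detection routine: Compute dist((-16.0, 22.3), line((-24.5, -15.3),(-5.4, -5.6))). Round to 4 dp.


|cross product| = 635.71
|line direction| = sqrt(458.9) = 21.422
Distance = 635.71/sqrt(458.9) = 29.6756

29.6756


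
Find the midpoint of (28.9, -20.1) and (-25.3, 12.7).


M = ((28.9+(-25.3))/2, ((-20.1)+12.7)/2)
= (1.8, -3.7)

(1.8, -3.7)


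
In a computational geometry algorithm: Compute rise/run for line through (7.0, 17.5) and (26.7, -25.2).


slope = (y2-y1)/(x2-x1) = ((-25.2)-17.5)/(26.7-7) = (-42.7)/19.7 = -2.1675

-2.1675


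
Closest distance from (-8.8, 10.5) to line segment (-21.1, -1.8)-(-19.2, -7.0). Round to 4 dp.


Project P onto AB: t = 0 (clamped to [0,1])
Closest point on segment: (-21.1, -1.8)
Distance: 17.3948

17.3948


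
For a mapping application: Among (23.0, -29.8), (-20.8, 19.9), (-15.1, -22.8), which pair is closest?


d(P0,P1) = 66.246, d(P0,P2) = 38.7377, d(P1,P2) = 43.0788
Closest: P0 and P2

Closest pair: (23.0, -29.8) and (-15.1, -22.8), distance = 38.7377


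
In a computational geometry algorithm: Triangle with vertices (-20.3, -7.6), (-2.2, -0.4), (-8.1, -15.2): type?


Side lengths squared: AB^2=379.45, BC^2=253.85, CA^2=206.6
Sorted: [206.6, 253.85, 379.45]
By sides: Scalene, By angles: Acute

Scalene, Acute


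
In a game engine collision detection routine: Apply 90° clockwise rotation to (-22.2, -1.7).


90° CW: (x,y) -> (y, -x)
(-22.2,-1.7) -> (-1.7, 22.2)

(-1.7, 22.2)


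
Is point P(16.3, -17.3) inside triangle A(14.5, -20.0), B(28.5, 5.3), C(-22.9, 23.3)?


Cross products: AB x AP = -7.74, BC x BP = 1381.24, CA x CP = 178.92
All same sign? no

No, outside


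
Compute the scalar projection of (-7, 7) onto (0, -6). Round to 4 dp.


u.v = -42, |v| = sqrt(36) = 6
Scalar projection = u.v / |v| = -42 / sqrt(36) = -7

-7


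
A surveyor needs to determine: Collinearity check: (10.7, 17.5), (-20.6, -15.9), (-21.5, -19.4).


Cross product: ((-20.6)-10.7)*((-19.4)-17.5) - ((-15.9)-17.5)*((-21.5)-10.7)
= 79.49

No, not collinear


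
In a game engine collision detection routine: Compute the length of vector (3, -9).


|u| = sqrt(3^2 + (-9)^2) = sqrt(90) = 9.4868

9.4868


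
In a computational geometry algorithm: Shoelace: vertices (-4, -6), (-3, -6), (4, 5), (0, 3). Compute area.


Shoelace sum: ((-4)*(-6) - (-3)*(-6)) + ((-3)*5 - 4*(-6)) + (4*3 - 0*5) + (0*(-6) - (-4)*3)
= 39
Area = |39|/2 = 19.5

19.5


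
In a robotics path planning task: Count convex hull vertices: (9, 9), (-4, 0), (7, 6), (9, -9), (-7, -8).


Convex hull vertices (CCW): (-7, -8), (9, -9), (9, 9), (-4, 0)
Count = 4

4


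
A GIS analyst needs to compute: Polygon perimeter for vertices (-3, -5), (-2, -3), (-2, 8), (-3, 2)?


Sides: (-3, -5)->(-2, -3): sqrt(5) = 2.236068, (-2, -3)->(-2, 8): sqrt(121) = 11, (-2, 8)->(-3, 2): sqrt(37) = 6.082763, (-3, 2)->(-3, -5): sqrt(49) = 7
Sum = 26.318831
Perimeter = 26.3188

26.3188


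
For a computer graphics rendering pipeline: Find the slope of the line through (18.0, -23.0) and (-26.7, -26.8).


slope = (y2-y1)/(x2-x1) = ((-26.8)-(-23))/((-26.7)-18) = (-3.8)/(-44.7) = 0.085

0.085


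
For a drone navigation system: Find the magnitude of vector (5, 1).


|u| = sqrt(5^2 + 1^2) = sqrt(26) = 5.099

5.099


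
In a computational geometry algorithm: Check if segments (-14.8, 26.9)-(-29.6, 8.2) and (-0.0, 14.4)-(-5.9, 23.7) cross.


Cross products: d1=63.89, d2=311.86, d3=461.76, d4=213.79
d1*d2 < 0 and d3*d4 < 0? no

No, they don't intersect


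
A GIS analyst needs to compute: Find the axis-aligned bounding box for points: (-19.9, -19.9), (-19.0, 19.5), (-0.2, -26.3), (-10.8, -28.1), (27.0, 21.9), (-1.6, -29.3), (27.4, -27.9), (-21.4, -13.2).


x range: [-21.4, 27.4]
y range: [-29.3, 21.9]
Bounding box: (-21.4,-29.3) to (27.4,21.9)

(-21.4,-29.3) to (27.4,21.9)


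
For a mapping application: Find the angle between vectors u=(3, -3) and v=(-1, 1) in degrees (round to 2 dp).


u.v = -6, |u| = sqrt(18) = 4.2426, |v| = sqrt(2) = 1.4142
cos(theta) = u.v/(|u||v|) = -6/sqrt(36) = -1
theta = acos(-1) = 180 degrees

180 degrees


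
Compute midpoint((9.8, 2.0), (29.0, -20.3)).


M = ((9.8+29)/2, (2+(-20.3))/2)
= (19.4, -9.15)

(19.4, -9.15)


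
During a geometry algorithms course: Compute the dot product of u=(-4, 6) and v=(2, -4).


u . v = u_x*v_x + u_y*v_y = (-4)*2 + 6*(-4)
= (-8) + (-24) = -32

-32


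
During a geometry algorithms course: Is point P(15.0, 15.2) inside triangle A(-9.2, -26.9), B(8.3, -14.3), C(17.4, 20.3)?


Cross products: AB x AP = 431.83, BC x BP = 36.63, CA x CP = 22.38
All same sign? yes

Yes, inside


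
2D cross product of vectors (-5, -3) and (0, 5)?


u x v = u_x*v_y - u_y*v_x = (-5)*5 - (-3)*0
= (-25) - 0 = -25

-25


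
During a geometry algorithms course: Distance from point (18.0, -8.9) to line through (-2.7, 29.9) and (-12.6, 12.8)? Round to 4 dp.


|cross product| = 738.09
|line direction| = sqrt(390.42) = 19.759
Distance = 738.09/sqrt(390.42) = 37.3545

37.3545


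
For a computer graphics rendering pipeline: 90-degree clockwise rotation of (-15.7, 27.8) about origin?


90° CW: (x,y) -> (y, -x)
(-15.7,27.8) -> (27.8, 15.7)

(27.8, 15.7)


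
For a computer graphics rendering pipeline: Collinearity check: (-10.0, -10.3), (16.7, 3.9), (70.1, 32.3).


Cross product: (16.7-(-10))*(32.3-(-10.3)) - (3.9-(-10.3))*(70.1-(-10))
= 0

Yes, collinear


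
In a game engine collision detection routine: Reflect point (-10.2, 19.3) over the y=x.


Reflection over y=x: (x,y) -> (y,x)
(-10.2, 19.3) -> (19.3, -10.2)

(19.3, -10.2)


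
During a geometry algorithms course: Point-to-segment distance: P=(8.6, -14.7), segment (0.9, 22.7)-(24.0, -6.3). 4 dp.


Project P onto AB: t = 0.9184 (clamped to [0,1])
Closest point on segment: (22.1155, -3.9342)
Distance: 17.2792

17.2792


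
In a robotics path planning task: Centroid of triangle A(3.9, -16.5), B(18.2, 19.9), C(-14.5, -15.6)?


Centroid = ((x_A+x_B+x_C)/3, (y_A+y_B+y_C)/3)
= ((3.9+18.2+(-14.5))/3, ((-16.5)+19.9+(-15.6))/3)
= (2.5333, -4.0667)

(2.5333, -4.0667)


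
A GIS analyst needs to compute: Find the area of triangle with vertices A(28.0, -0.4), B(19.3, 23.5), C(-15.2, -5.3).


Area = |x_A(y_B-y_C) + x_B(y_C-y_A) + x_C(y_A-y_B)|/2
= |806.4 + (-94.57) + 363.28|/2
= 1075.11/2 = 537.555

537.555


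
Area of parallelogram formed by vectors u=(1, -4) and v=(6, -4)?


|u x v| = |1*(-4) - (-4)*6|
= |(-4) - (-24)| = 20

20


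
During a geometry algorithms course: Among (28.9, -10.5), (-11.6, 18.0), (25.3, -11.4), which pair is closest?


d(P0,P1) = 49.5227, d(P0,P2) = 3.7108, d(P1,P2) = 47.1802
Closest: P0 and P2

Closest pair: (28.9, -10.5) and (25.3, -11.4), distance = 3.7108


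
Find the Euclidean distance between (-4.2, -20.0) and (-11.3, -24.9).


dx=-7.1, dy=-4.9
d^2 = (-7.1)^2 + (-4.9)^2 = 74.42
d = sqrt(74.42) = 8.6267

8.6267


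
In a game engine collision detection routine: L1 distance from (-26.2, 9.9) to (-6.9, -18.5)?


|(-26.2)-(-6.9)| + |9.9-(-18.5)| = 19.3 + 28.4 = 47.7

47.7


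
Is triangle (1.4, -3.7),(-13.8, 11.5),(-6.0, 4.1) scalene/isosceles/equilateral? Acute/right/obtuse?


Side lengths squared: AB^2=462.08, BC^2=115.6, CA^2=115.6
Sorted: [115.6, 115.6, 462.08]
By sides: Isosceles, By angles: Obtuse

Isosceles, Obtuse


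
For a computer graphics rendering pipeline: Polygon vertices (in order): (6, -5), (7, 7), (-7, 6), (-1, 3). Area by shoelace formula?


Shoelace sum: (6*7 - 7*(-5)) + (7*6 - (-7)*7) + ((-7)*3 - (-1)*6) + ((-1)*(-5) - 6*3)
= 140
Area = |140|/2 = 70

70


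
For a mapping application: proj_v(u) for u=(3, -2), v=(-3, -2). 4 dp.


u.v = -5, |v| = sqrt(13) = 3.6056
Scalar projection = u.v / |v| = -5 / sqrt(13) = -1.3868

-1.3868


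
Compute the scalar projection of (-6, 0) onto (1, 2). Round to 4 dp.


u.v = -6, |v| = sqrt(5) = 2.2361
Scalar projection = u.v / |v| = -6 / sqrt(5) = -2.6833

-2.6833


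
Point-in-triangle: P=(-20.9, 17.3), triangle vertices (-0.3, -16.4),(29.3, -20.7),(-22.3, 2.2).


Cross products: AB x AP = 908.94, BC x BP = -811.22, CA x CP = 358.24
All same sign? no

No, outside


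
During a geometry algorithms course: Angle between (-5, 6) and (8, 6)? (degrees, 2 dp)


u.v = -4, |u| = sqrt(61) = 7.8102, |v| = sqrt(100) = 10
cos(theta) = u.v/(|u||v|) = -4/sqrt(6100) = -0.051215
theta = acos(-0.051215) = 92.94 degrees

92.94 degrees


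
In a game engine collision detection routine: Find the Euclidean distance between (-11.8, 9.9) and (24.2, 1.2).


dx=36, dy=-8.7
d^2 = 36^2 + (-8.7)^2 = 1371.69
d = sqrt(1371.69) = 37.0363

37.0363


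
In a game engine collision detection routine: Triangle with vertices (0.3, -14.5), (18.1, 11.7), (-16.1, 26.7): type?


Side lengths squared: AB^2=1003.28, BC^2=1394.64, CA^2=1966.4
Sorted: [1003.28, 1394.64, 1966.4]
By sides: Scalene, By angles: Acute

Scalene, Acute


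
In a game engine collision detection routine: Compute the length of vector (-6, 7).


|u| = sqrt((-6)^2 + 7^2) = sqrt(85) = 9.2195

9.2195


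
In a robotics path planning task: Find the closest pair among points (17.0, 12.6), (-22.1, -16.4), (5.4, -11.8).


d(P0,P1) = 48.6807, d(P0,P2) = 27.017, d(P1,P2) = 27.8821
Closest: P0 and P2

Closest pair: (17.0, 12.6) and (5.4, -11.8), distance = 27.017


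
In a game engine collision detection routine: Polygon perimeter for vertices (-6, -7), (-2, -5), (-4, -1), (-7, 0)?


Sides: (-6, -7)->(-2, -5): sqrt(20) = 4.472136, (-2, -5)->(-4, -1): sqrt(20) = 4.472136, (-4, -1)->(-7, 0): sqrt(10) = 3.162278, (-7, 0)->(-6, -7): sqrt(50) = 7.071068
Sum = 19.177618
Perimeter = 19.1776

19.1776


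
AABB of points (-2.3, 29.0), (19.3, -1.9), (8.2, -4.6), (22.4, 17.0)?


x range: [-2.3, 22.4]
y range: [-4.6, 29]
Bounding box: (-2.3,-4.6) to (22.4,29)

(-2.3,-4.6) to (22.4,29)


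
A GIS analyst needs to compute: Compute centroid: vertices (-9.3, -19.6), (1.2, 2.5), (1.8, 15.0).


Centroid = ((x_A+x_B+x_C)/3, (y_A+y_B+y_C)/3)
= (((-9.3)+1.2+1.8)/3, ((-19.6)+2.5+15)/3)
= (-2.1, -0.7)

(-2.1, -0.7)


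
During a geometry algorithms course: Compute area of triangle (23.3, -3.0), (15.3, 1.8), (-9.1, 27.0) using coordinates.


Area = |x_A(y_B-y_C) + x_B(y_C-y_A) + x_C(y_A-y_B)|/2
= |(-587.16) + 459 + 43.68|/2
= 84.48/2 = 42.24

42.24


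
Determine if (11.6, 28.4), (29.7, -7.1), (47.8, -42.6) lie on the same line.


Cross product: (29.7-11.6)*((-42.6)-28.4) - ((-7.1)-28.4)*(47.8-11.6)
= 0

Yes, collinear


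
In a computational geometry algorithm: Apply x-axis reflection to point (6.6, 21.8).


Reflection over x-axis: (x,y) -> (x,-y)
(6.6, 21.8) -> (6.6, -21.8)

(6.6, -21.8)


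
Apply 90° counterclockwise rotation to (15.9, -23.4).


90° CCW: (x,y) -> (-y, x)
(15.9,-23.4) -> (23.4, 15.9)

(23.4, 15.9)


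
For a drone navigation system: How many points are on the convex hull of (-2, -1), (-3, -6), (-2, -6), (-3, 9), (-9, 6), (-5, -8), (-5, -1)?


Convex hull vertices (CCW): (-9, 6), (-5, -8), (-2, -6), (-2, -1), (-3, 9)
Count = 5

5


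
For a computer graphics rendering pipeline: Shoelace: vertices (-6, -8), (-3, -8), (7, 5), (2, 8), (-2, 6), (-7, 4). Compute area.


Shoelace sum: ((-6)*(-8) - (-3)*(-8)) + ((-3)*5 - 7*(-8)) + (7*8 - 2*5) + (2*6 - (-2)*8) + ((-2)*4 - (-7)*6) + ((-7)*(-8) - (-6)*4)
= 253
Area = |253|/2 = 126.5

126.5


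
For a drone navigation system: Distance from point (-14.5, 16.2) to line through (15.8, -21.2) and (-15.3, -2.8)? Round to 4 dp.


|cross product| = 605.62
|line direction| = sqrt(1305.77) = 36.1354
Distance = 605.62/sqrt(1305.77) = 16.7597

16.7597


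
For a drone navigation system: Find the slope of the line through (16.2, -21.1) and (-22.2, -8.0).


slope = (y2-y1)/(x2-x1) = ((-8)-(-21.1))/((-22.2)-16.2) = 13.1/(-38.4) = -0.3411

-0.3411


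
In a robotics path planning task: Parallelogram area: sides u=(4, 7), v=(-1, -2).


|u x v| = |4*(-2) - 7*(-1)|
= |(-8) - (-7)| = 1

1


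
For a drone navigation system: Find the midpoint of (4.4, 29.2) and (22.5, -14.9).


M = ((4.4+22.5)/2, (29.2+(-14.9))/2)
= (13.45, 7.15)

(13.45, 7.15)


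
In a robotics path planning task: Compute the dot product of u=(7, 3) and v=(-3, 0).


u . v = u_x*v_x + u_y*v_y = 7*(-3) + 3*0
= (-21) + 0 = -21

-21


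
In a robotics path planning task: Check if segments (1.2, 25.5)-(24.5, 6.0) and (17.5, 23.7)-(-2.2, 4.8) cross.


Cross products: d1=-343.53, d2=480.99, d3=275.91, d4=-548.61
d1*d2 < 0 and d3*d4 < 0? yes

Yes, they intersect


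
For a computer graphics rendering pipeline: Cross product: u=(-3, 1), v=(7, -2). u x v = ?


u x v = u_x*v_y - u_y*v_x = (-3)*(-2) - 1*7
= 6 - 7 = -1

-1


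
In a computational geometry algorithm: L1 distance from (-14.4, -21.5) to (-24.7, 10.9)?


|(-14.4)-(-24.7)| + |(-21.5)-10.9| = 10.3 + 32.4 = 42.7

42.7


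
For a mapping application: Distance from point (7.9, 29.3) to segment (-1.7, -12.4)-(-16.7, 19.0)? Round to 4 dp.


Project P onto AB: t = 0.9624 (clamped to [0,1])
Closest point on segment: (-16.1354, 17.8181)
Distance: 26.6371

26.6371


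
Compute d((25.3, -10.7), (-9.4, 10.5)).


dx=-34.7, dy=21.2
d^2 = (-34.7)^2 + 21.2^2 = 1653.53
d = sqrt(1653.53) = 40.6636

40.6636


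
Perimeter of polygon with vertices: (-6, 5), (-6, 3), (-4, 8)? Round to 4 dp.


Sides: (-6, 5)->(-6, 3): sqrt(4) = 2, (-6, 3)->(-4, 8): sqrt(29) = 5.385165, (-4, 8)->(-6, 5): sqrt(13) = 3.605551
Sum = 10.990716
Perimeter = 10.9907

10.9907


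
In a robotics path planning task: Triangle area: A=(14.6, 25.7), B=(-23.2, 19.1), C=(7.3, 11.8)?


Area = |x_A(y_B-y_C) + x_B(y_C-y_A) + x_C(y_A-y_B)|/2
= |106.58 + 322.48 + 48.18|/2
= 477.24/2 = 238.62

238.62


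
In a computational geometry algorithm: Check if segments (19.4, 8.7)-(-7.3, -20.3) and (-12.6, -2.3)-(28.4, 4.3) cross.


Cross products: d1=239.8, d2=-772.98, d3=-634.3, d4=378.48
d1*d2 < 0 and d3*d4 < 0? yes

Yes, they intersect


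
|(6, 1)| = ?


|u| = sqrt(6^2 + 1^2) = sqrt(37) = 6.0828

6.0828


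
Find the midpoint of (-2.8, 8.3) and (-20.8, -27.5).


M = (((-2.8)+(-20.8))/2, (8.3+(-27.5))/2)
= (-11.8, -9.6)

(-11.8, -9.6)


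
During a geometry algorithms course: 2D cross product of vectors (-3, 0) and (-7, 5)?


u x v = u_x*v_y - u_y*v_x = (-3)*5 - 0*(-7)
= (-15) - 0 = -15

-15


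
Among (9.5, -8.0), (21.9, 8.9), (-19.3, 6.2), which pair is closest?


d(P0,P1) = 20.9612, d(P0,P2) = 32.1104, d(P1,P2) = 41.2884
Closest: P0 and P1

Closest pair: (9.5, -8.0) and (21.9, 8.9), distance = 20.9612


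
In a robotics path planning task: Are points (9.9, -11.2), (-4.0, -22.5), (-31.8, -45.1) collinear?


Cross product: ((-4)-9.9)*((-45.1)-(-11.2)) - ((-22.5)-(-11.2))*((-31.8)-9.9)
= 0

Yes, collinear


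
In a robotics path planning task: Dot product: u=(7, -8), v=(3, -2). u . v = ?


u . v = u_x*v_x + u_y*v_y = 7*3 + (-8)*(-2)
= 21 + 16 = 37

37


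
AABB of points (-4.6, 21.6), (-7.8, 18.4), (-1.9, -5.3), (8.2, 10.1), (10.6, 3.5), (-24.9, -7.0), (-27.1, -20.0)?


x range: [-27.1, 10.6]
y range: [-20, 21.6]
Bounding box: (-27.1,-20) to (10.6,21.6)

(-27.1,-20) to (10.6,21.6)


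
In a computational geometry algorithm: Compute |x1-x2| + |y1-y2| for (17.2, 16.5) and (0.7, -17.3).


|17.2-0.7| + |16.5-(-17.3)| = 16.5 + 33.8 = 50.3

50.3


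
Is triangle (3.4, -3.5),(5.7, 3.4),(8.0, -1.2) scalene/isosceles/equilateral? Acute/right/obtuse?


Side lengths squared: AB^2=52.9, BC^2=26.45, CA^2=26.45
Sorted: [26.45, 26.45, 52.9]
By sides: Isosceles, By angles: Right

Isosceles, Right


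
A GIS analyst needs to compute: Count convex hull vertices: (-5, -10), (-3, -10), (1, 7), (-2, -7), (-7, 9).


Convex hull vertices (CCW): (-7, 9), (-5, -10), (-3, -10), (-2, -7), (1, 7)
Count = 5

5


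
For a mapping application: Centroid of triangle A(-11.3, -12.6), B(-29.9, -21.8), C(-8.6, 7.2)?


Centroid = ((x_A+x_B+x_C)/3, (y_A+y_B+y_C)/3)
= (((-11.3)+(-29.9)+(-8.6))/3, ((-12.6)+(-21.8)+7.2)/3)
= (-16.6, -9.0667)

(-16.6, -9.0667)


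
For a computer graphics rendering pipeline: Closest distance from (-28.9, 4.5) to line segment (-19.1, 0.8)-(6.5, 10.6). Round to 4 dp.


Project P onto AB: t = 0 (clamped to [0,1])
Closest point on segment: (-19.1, 0.8)
Distance: 10.4752

10.4752


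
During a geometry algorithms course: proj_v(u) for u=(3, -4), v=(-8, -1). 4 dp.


u.v = -20, |v| = sqrt(65) = 8.0623
Scalar projection = u.v / |v| = -20 / sqrt(65) = -2.4807

-2.4807


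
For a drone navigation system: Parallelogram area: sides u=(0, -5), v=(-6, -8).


|u x v| = |0*(-8) - (-5)*(-6)|
= |0 - 30| = 30

30


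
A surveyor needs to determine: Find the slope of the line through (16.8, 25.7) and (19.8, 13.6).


slope = (y2-y1)/(x2-x1) = (13.6-25.7)/(19.8-16.8) = (-12.1)/3 = -4.0333

-4.0333


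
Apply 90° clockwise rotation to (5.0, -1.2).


90° CW: (x,y) -> (y, -x)
(5,-1.2) -> (-1.2, -5)

(-1.2, -5)


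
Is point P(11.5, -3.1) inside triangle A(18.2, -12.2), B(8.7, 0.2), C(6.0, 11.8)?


Cross products: AB x AP = -3.37, BC x BP = -23.57, CA x CP = -49.78
All same sign? yes

Yes, inside


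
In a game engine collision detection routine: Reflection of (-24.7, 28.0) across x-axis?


Reflection over x-axis: (x,y) -> (x,-y)
(-24.7, 28) -> (-24.7, -28)

(-24.7, -28)


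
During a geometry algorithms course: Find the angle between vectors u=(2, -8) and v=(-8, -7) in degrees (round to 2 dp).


u.v = 40, |u| = sqrt(68) = 8.2462, |v| = sqrt(113) = 10.6301
cos(theta) = u.v/(|u||v|) = 40/sqrt(7684) = 0.456317
theta = acos(0.456317) = 62.85 degrees

62.85 degrees


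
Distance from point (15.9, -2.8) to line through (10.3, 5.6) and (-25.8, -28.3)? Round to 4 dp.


|cross product| = 493.08
|line direction| = sqrt(2452.42) = 49.5219
Distance = 493.08/sqrt(2452.42) = 9.9568

9.9568


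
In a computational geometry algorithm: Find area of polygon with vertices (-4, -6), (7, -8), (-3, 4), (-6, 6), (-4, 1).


Shoelace sum: ((-4)*(-8) - 7*(-6)) + (7*4 - (-3)*(-8)) + ((-3)*6 - (-6)*4) + ((-6)*1 - (-4)*6) + ((-4)*(-6) - (-4)*1)
= 130
Area = |130|/2 = 65

65


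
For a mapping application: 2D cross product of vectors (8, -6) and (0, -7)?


u x v = u_x*v_y - u_y*v_x = 8*(-7) - (-6)*0
= (-56) - 0 = -56

-56


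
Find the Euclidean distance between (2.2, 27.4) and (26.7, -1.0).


dx=24.5, dy=-28.4
d^2 = 24.5^2 + (-28.4)^2 = 1406.81
d = sqrt(1406.81) = 37.5075

37.5075


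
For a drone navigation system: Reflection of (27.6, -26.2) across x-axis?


Reflection over x-axis: (x,y) -> (x,-y)
(27.6, -26.2) -> (27.6, 26.2)

(27.6, 26.2)


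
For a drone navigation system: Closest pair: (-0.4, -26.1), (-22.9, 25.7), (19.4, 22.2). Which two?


d(P0,P1) = 56.4756, d(P0,P2) = 52.2009, d(P1,P2) = 42.4446
Closest: P1 and P2

Closest pair: (-22.9, 25.7) and (19.4, 22.2), distance = 42.4446


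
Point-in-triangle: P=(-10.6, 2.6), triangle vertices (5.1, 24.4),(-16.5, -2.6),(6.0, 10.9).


Cross products: AB x AP = 46.98, BC x BP = 37.35, CA x CP = 231.57
All same sign? yes

Yes, inside


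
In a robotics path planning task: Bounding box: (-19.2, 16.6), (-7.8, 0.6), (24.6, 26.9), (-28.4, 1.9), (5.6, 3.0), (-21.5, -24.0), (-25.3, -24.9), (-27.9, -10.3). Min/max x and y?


x range: [-28.4, 24.6]
y range: [-24.9, 26.9]
Bounding box: (-28.4,-24.9) to (24.6,26.9)

(-28.4,-24.9) to (24.6,26.9)


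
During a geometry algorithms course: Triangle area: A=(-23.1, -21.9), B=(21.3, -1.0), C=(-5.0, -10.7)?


Area = |x_A(y_B-y_C) + x_B(y_C-y_A) + x_C(y_A-y_B)|/2
= |(-224.07) + 238.56 + 104.5|/2
= 118.99/2 = 59.495

59.495


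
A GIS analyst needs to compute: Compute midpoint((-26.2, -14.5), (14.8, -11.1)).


M = (((-26.2)+14.8)/2, ((-14.5)+(-11.1))/2)
= (-5.7, -12.8)

(-5.7, -12.8)


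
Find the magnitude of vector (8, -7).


|u| = sqrt(8^2 + (-7)^2) = sqrt(113) = 10.6301

10.6301


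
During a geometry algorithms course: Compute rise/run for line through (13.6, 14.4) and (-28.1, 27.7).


slope = (y2-y1)/(x2-x1) = (27.7-14.4)/((-28.1)-13.6) = 13.3/(-41.7) = -0.3189

-0.3189


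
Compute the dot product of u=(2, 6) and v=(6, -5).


u . v = u_x*v_x + u_y*v_y = 2*6 + 6*(-5)
= 12 + (-30) = -18

-18


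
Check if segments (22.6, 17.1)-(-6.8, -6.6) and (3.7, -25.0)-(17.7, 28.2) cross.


Cross products: d1=-416.08, d2=816.2, d3=789.81, d4=-442.47
d1*d2 < 0 and d3*d4 < 0? yes

Yes, they intersect


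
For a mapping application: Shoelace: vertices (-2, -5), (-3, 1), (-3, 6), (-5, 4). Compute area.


Shoelace sum: ((-2)*1 - (-3)*(-5)) + ((-3)*6 - (-3)*1) + ((-3)*4 - (-5)*6) + ((-5)*(-5) - (-2)*4)
= 19
Area = |19|/2 = 9.5

9.5


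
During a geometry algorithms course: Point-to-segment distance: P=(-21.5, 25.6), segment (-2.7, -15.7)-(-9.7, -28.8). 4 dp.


Project P onto AB: t = 0 (clamped to [0,1])
Closest point on segment: (-2.7, -15.7)
Distance: 45.3776

45.3776


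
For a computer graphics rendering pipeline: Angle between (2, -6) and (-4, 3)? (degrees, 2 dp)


u.v = -26, |u| = sqrt(40) = 6.3246, |v| = sqrt(25) = 5
cos(theta) = u.v/(|u||v|) = -26/sqrt(1000) = -0.822192
theta = acos(-0.822192) = 145.3 degrees

145.3 degrees


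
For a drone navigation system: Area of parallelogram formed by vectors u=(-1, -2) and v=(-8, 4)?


|u x v| = |(-1)*4 - (-2)*(-8)|
= |(-4) - 16| = 20

20


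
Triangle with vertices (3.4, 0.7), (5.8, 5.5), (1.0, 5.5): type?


Side lengths squared: AB^2=28.8, BC^2=23.04, CA^2=28.8
Sorted: [23.04, 28.8, 28.8]
By sides: Isosceles, By angles: Acute

Isosceles, Acute


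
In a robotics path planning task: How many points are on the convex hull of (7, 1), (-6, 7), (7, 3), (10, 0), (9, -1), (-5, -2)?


Convex hull vertices (CCW): (-6, 7), (-5, -2), (9, -1), (10, 0), (7, 3)
Count = 5

5


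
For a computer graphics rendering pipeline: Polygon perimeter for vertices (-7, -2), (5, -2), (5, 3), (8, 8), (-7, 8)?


Sides: (-7, -2)->(5, -2): sqrt(144) = 12, (5, -2)->(5, 3): sqrt(25) = 5, (5, 3)->(8, 8): sqrt(34) = 5.830952, (8, 8)->(-7, 8): sqrt(225) = 15, (-7, 8)->(-7, -2): sqrt(100) = 10
Sum = 47.830952
Perimeter = 47.831

47.831


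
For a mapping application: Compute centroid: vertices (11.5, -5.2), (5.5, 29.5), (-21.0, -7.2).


Centroid = ((x_A+x_B+x_C)/3, (y_A+y_B+y_C)/3)
= ((11.5+5.5+(-21))/3, ((-5.2)+29.5+(-7.2))/3)
= (-1.3333, 5.7)

(-1.3333, 5.7)


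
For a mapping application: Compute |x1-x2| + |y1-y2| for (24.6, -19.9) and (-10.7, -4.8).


|24.6-(-10.7)| + |(-19.9)-(-4.8)| = 35.3 + 15.1 = 50.4

50.4


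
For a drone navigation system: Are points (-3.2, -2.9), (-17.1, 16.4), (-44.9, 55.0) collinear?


Cross product: ((-17.1)-(-3.2))*(55-(-2.9)) - (16.4-(-2.9))*((-44.9)-(-3.2))
= 0

Yes, collinear


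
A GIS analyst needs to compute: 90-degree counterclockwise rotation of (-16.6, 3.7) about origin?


90° CCW: (x,y) -> (-y, x)
(-16.6,3.7) -> (-3.7, -16.6)

(-3.7, -16.6)


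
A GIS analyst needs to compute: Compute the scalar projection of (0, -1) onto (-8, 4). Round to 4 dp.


u.v = -4, |v| = sqrt(80) = 8.9443
Scalar projection = u.v / |v| = -4 / sqrt(80) = -0.4472

-0.4472


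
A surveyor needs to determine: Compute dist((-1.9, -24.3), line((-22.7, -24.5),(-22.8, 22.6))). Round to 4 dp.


|cross product| = 979.7
|line direction| = sqrt(2218.42) = 47.1001
Distance = 979.7/sqrt(2218.42) = 20.8004

20.8004


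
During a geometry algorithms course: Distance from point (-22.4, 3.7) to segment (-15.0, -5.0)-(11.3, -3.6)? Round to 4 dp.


Project P onto AB: t = 0 (clamped to [0,1])
Closest point on segment: (-15, -5)
Distance: 11.4215

11.4215


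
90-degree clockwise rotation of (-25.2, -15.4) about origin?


90° CW: (x,y) -> (y, -x)
(-25.2,-15.4) -> (-15.4, 25.2)

(-15.4, 25.2)


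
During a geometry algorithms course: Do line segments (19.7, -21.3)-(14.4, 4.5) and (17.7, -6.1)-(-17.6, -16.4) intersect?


Cross products: d1=557.16, d2=-408.17, d3=-28.96, d4=936.37
d1*d2 < 0 and d3*d4 < 0? yes

Yes, they intersect


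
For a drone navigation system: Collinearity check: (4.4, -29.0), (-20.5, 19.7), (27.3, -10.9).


Cross product: ((-20.5)-4.4)*((-10.9)-(-29)) - (19.7-(-29))*(27.3-4.4)
= -1565.92

No, not collinear
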